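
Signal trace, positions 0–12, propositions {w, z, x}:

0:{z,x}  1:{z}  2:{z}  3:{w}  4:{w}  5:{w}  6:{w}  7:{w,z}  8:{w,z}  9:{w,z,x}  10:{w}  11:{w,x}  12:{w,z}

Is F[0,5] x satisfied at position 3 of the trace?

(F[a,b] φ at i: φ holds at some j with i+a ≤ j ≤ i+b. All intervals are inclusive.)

No

Check x at each j in [3,8]:
  j=3: false
  j=4: false
  j=5: false
  j=6: false
  j=7: false
  j=8: false
No position in the window satisfies it → formula fails.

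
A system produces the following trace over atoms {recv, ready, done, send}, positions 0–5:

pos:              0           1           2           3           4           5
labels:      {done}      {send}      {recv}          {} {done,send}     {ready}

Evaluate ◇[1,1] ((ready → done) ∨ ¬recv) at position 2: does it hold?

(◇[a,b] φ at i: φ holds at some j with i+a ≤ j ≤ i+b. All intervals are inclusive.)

True

Check ((ready → done) ∨ ¬recv) at each j in [3,3]:
  j=3: true
Found at j=3 → formula holds.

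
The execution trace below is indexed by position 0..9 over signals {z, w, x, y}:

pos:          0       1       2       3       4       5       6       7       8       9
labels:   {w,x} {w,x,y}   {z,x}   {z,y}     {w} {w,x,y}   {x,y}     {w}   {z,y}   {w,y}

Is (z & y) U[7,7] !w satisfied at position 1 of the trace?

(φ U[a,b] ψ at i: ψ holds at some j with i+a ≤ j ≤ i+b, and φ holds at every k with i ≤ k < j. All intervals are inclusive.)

Need some j in [8,8] with !w, and (z & y) at every k in [1,j-1].
  j=8: !w holds, but (z & y) fails at k=1 → not this j.
No j in the window works → until fails.

No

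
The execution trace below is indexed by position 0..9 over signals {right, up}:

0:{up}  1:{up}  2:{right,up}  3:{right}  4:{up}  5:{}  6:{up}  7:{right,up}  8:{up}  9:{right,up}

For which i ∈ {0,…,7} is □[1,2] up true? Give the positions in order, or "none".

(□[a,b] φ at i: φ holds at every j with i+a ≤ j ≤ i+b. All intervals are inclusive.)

0, 5, 6, 7

Evaluate at each i in [0,7]:
  i=0: ✓ (all of [1,2])
  i=1: ✗ (fails at j=3)
  i=2: ✗ (fails at j=3)
  i=3: ✗ (fails at j=5)
  i=4: ✗ (fails at j=5)
  i=5: ✓ (all of [6,7])
  i=6: ✓ (all of [7,8])
  i=7: ✓ (all of [8,9])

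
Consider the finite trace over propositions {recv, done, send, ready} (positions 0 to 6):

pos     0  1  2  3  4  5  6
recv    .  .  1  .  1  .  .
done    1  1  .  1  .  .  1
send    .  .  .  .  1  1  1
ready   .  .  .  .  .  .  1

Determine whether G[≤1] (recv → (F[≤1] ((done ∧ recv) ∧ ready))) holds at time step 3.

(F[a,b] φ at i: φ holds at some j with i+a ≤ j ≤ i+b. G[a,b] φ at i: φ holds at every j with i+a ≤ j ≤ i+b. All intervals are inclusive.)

Check (recv → (F[≤1] ((done ∧ recv) ∧ ready))) at every j in [3,4]:
  j=3: antecedent false → ✓
  j=4: antecedent true; consequent fails (none in [4,5]) → ✗
Fails at j=4 → formula fails.

Does not hold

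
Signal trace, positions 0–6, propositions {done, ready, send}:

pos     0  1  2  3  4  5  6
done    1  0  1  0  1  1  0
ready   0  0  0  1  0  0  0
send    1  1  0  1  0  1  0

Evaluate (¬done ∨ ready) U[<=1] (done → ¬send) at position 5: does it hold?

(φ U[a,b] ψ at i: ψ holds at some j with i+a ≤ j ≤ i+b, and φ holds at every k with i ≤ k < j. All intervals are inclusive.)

Need some j in [5,6] with (done → ¬send), and (¬done ∨ ready) at every k in [5,j-1].
  j=5: (done → ¬send) false.
  j=6: (done → ¬send) holds, but (¬done ∨ ready) fails at k=5 → not this j.
No j in the window works → until fails.

Does not hold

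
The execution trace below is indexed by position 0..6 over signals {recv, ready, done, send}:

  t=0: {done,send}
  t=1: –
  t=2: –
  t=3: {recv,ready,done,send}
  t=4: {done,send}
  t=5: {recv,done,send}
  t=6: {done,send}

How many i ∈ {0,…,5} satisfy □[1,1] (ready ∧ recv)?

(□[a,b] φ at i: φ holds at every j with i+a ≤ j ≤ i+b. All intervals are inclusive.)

Evaluate at each i in [0,5]:
  i=0: ✗ (fails at j=1)
  i=1: ✗ (fails at j=2)
  i=2: ✓ (all of [3,3])
  i=3: ✗ (fails at j=4)
  i=4: ✗ (fails at j=5)
  i=5: ✗ (fails at j=6)
Positions where it holds: {2} → 1.

1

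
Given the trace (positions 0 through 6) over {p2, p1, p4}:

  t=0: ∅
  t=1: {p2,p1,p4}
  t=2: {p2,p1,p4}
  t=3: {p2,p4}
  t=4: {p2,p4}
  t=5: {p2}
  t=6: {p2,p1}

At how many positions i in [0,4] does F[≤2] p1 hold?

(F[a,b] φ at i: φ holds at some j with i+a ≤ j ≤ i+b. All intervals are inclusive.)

4

Evaluate at each i in [0,4]:
  i=0: ✓ (witness j=1)
  i=1: ✓ (witness j=1)
  i=2: ✓ (witness j=2)
  i=3: ✗ (none in [3,5])
  i=4: ✓ (witness j=6)
Positions where it holds: {0, 1, 2, 4} → 4.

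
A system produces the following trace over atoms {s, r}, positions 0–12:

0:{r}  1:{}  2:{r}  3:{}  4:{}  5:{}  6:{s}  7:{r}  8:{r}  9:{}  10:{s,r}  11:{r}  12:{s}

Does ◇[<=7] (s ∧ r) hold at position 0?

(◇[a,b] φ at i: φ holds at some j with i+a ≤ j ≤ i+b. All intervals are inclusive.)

False

Check (s ∧ r) at each j in [0,7]:
  j=0: false
  j=1: false
  j=2: false
  j=3: false
  j=4: false
  j=5: false
  j=6: false
  j=7: false
No position in the window satisfies it → formula fails.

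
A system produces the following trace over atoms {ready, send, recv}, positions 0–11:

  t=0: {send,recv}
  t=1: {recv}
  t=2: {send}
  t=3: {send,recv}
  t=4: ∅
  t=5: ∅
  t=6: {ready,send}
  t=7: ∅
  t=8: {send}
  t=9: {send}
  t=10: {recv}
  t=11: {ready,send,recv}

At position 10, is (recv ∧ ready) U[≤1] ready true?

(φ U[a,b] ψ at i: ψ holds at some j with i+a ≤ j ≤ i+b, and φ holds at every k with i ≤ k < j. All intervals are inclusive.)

False

Need some j in [10,11] with ready, and (recv ∧ ready) at every k in [10,j-1].
  j=10: ready false.
  j=11: ready holds, but (recv ∧ ready) fails at k=10 → not this j.
No j in the window works → until fails.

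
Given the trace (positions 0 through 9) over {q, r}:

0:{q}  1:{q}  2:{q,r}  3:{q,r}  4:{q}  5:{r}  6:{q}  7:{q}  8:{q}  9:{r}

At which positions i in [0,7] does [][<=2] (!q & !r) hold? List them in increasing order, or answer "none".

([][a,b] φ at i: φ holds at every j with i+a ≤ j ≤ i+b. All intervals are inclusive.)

Evaluate at each i in [0,7]:
  i=0: ✗ (fails at j=0)
  i=1: ✗ (fails at j=1)
  i=2: ✗ (fails at j=2)
  i=3: ✗ (fails at j=3)
  i=4: ✗ (fails at j=4)
  i=5: ✗ (fails at j=5)
  i=6: ✗ (fails at j=6)
  i=7: ✗ (fails at j=7)

none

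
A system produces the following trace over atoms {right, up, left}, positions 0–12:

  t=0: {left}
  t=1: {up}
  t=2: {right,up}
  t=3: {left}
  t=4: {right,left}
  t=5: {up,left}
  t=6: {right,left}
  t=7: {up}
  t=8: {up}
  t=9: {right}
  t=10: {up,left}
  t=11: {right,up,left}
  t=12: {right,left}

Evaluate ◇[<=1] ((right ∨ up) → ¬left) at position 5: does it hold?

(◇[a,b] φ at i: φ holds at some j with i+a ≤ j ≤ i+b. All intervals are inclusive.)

Check ((right ∨ up) → ¬left) at each j in [5,6]:
  j=5: false
  j=6: false
No position in the window satisfies it → formula fails.

Does not hold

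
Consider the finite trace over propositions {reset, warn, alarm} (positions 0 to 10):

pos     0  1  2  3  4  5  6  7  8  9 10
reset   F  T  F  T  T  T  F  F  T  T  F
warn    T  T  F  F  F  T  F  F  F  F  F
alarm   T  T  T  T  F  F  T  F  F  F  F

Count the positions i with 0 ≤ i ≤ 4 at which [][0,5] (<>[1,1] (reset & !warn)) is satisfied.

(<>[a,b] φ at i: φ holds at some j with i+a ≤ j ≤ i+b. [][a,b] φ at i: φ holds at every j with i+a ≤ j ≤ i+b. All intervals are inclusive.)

Evaluate at each i in [0,4]:
  i=0: ✗ (fails at j=0)
  i=1: ✗ (fails at j=1)
  i=2: ✗ (fails at j=4)
  i=3: ✗ (fails at j=4)
  i=4: ✗ (fails at j=4)
Positions where it holds: {} → 0.

0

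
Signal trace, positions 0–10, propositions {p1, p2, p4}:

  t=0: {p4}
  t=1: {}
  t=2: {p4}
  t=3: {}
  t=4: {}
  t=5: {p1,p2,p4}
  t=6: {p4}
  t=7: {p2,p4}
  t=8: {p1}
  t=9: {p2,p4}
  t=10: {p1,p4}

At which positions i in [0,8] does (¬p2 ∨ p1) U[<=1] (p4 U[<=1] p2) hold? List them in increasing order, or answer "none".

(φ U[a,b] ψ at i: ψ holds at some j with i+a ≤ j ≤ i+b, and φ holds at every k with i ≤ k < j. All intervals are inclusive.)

4, 5, 6, 7, 8

Evaluate at each i in [0,8]:
  i=0: ✗ (no rhs in [0,1])
  i=1: ✗ (no rhs in [1,2])
  i=2: ✗ (no rhs in [2,3])
  i=3: ✗ (no rhs in [3,4])
  i=4: ✓ (rhs at j=5; lhs holds on [4,4])
  i=5: ✓ (rhs at j=5)
  i=6: ✓ (rhs at j=6)
  i=7: ✓ (rhs at j=7)
  i=8: ✓ (rhs at j=9; lhs holds on [8,8])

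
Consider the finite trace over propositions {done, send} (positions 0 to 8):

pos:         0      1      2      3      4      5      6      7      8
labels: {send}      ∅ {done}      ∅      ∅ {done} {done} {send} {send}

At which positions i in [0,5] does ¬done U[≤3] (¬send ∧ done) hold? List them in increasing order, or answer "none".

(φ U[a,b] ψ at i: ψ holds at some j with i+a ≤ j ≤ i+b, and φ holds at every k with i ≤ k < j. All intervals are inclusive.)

0, 1, 2, 3, 4, 5

Evaluate at each i in [0,5]:
  i=0: ✓ (rhs at j=2; lhs holds on [0,1])
  i=1: ✓ (rhs at j=2; lhs holds on [1,1])
  i=2: ✓ (rhs at j=2)
  i=3: ✓ (rhs at j=5; lhs holds on [3,4])
  i=4: ✓ (rhs at j=5; lhs holds on [4,4])
  i=5: ✓ (rhs at j=5)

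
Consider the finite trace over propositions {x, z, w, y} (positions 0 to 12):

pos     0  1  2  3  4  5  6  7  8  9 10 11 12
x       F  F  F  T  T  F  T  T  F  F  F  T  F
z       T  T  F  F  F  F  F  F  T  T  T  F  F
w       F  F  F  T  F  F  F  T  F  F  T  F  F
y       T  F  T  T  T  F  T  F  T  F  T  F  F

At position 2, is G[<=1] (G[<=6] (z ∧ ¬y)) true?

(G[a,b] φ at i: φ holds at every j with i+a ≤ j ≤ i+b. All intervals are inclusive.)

Check G[<=6] (z ∧ ¬y) at every j in [2,3]:
  j=2: fails at 2
  j=3: fails at 3
Fails at j=2 → formula fails.

False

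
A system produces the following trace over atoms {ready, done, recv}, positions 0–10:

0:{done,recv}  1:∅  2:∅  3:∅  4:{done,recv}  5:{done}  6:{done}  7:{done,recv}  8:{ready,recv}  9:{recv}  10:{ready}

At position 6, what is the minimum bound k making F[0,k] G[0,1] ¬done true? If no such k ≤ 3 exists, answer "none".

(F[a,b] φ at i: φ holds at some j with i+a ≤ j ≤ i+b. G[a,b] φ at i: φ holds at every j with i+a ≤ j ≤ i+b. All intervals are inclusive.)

Scan j = 6,7,… for G[0,1] ¬done:
  j=6: fails
  j=7: fails
  j=8: holds
First hit at j=8, so smallest k = 8-6 = 2.

2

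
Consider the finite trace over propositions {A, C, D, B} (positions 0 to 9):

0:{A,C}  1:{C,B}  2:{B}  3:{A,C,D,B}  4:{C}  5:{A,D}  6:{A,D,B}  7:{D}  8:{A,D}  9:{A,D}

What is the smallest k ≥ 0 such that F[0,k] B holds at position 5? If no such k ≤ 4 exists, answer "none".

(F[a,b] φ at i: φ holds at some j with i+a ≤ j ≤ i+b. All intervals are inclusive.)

1

Scan j = 5,6,… for B:
  j=5: fails
  j=6: holds
First hit at j=6, so smallest k = 6-5 = 1.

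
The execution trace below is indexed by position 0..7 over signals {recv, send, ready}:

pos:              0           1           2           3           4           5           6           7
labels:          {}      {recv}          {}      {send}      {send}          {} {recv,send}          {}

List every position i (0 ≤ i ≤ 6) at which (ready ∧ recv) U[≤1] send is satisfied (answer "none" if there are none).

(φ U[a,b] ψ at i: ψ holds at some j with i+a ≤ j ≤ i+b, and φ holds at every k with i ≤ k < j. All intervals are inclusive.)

Evaluate at each i in [0,6]:
  i=0: ✗ (no rhs in [0,1])
  i=1: ✗ (no rhs in [1,2])
  i=2: ✗ (lhs fails at k=2 before rhs at j=3)
  i=3: ✓ (rhs at j=3)
  i=4: ✓ (rhs at j=4)
  i=5: ✗ (lhs fails at k=5 before rhs at j=6)
  i=6: ✓ (rhs at j=6)

3, 4, 6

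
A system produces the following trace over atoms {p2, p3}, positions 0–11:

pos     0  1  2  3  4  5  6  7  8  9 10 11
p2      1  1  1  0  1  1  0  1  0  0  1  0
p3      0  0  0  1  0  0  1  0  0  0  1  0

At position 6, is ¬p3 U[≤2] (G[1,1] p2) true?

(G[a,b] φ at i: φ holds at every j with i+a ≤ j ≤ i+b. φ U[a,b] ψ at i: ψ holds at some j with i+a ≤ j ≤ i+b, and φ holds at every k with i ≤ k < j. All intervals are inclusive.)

Need some j in [6,8] with G[1,1] p2, and ¬p3 at every k in [6,j-1].
  j=6: G[1,1] p2 holds; no prefix to check → satisfied.

Holds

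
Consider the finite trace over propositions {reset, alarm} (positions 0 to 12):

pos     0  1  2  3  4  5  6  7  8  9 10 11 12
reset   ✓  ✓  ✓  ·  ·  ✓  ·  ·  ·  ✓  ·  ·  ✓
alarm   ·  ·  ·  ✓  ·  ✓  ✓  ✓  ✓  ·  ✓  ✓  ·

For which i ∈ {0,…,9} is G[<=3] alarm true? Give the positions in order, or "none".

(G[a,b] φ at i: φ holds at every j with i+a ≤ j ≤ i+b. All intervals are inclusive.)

Evaluate at each i in [0,9]:
  i=0: ✗ (fails at j=0)
  i=1: ✗ (fails at j=1)
  i=2: ✗ (fails at j=2)
  i=3: ✗ (fails at j=4)
  i=4: ✗ (fails at j=4)
  i=5: ✓ (all of [5,8])
  i=6: ✗ (fails at j=9)
  i=7: ✗ (fails at j=9)
  i=8: ✗ (fails at j=9)
  i=9: ✗ (fails at j=9)

5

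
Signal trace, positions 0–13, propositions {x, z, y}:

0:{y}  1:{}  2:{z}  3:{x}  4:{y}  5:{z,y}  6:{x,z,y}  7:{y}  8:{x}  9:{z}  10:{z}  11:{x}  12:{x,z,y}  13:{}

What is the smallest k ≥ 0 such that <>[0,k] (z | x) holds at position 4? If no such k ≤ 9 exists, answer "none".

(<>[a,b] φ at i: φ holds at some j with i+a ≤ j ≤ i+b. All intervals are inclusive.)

1

Scan j = 4,5,… for (z | x):
  j=4: fails
  j=5: holds
First hit at j=5, so smallest k = 5-4 = 1.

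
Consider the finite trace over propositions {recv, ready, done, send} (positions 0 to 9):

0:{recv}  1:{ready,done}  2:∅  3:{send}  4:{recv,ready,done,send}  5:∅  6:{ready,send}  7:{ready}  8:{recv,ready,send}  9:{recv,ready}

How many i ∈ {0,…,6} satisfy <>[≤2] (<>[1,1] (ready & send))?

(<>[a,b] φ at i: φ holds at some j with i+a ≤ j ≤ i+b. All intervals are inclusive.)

Evaluate at each i in [0,6]:
  i=0: ✗ (none in [0,2])
  i=1: ✓ (witness j=3)
  i=2: ✓ (witness j=3)
  i=3: ✓ (witness j=3)
  i=4: ✓ (witness j=5)
  i=5: ✓ (witness j=5)
  i=6: ✓ (witness j=7)
Positions where it holds: {1, 2, 3, 4, 5, 6} → 6.

6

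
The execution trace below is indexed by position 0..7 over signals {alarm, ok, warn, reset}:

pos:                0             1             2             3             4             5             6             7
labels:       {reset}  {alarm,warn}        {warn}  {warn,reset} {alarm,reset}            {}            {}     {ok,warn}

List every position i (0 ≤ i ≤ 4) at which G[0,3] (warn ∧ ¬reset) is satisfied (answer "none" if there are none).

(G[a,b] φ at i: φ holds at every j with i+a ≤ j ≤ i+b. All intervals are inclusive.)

none

Evaluate at each i in [0,4]:
  i=0: ✗ (fails at j=0)
  i=1: ✗ (fails at j=3)
  i=2: ✗ (fails at j=3)
  i=3: ✗ (fails at j=3)
  i=4: ✗ (fails at j=4)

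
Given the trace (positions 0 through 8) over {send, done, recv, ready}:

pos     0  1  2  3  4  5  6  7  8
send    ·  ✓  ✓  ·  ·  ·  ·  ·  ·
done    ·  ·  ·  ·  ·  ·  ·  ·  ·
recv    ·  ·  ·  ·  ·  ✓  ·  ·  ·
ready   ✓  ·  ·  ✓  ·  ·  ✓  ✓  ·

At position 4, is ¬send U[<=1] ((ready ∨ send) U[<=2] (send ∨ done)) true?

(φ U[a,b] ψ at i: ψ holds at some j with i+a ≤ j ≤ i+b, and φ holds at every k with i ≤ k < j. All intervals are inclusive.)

Need some j in [4,5] with ((ready ∨ send) U[<=2] (send ∨ done)), and ¬send at every k in [4,j-1].
  j=4: ((ready ∨ send) U[<=2] (send ∨ done)) — fails.
  j=5: ((ready ∨ send) U[<=2] (send ∨ done)) — fails.
No j in the window works → until fails.

No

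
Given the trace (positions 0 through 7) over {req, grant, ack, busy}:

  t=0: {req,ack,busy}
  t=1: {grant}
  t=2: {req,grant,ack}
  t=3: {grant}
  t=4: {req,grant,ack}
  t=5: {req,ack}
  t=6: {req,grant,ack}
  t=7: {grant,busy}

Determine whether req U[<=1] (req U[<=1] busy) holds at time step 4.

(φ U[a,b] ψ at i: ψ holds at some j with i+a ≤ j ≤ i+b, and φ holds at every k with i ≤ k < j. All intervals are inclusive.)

No

Need some j in [4,5] with (req U[<=1] busy), and req at every k in [4,j-1].
  j=4: (req U[<=1] busy) — fails.
  j=5: (req U[<=1] busy) — fails.
No j in the window works → until fails.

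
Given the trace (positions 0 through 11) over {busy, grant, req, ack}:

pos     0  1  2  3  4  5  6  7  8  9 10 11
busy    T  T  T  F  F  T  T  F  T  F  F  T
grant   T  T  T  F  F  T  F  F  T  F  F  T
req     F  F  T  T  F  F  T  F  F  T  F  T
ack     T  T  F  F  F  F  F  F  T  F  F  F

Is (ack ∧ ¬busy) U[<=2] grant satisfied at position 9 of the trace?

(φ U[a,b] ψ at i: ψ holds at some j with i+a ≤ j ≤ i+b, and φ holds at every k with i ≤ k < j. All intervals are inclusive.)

Need some j in [9,11] with grant, and (ack ∧ ¬busy) at every k in [9,j-1].
  j=9: grant false.
  j=10: grant false.
  j=11: grant holds, but (ack ∧ ¬busy) fails at k=9 → not this j.
No j in the window works → until fails.

False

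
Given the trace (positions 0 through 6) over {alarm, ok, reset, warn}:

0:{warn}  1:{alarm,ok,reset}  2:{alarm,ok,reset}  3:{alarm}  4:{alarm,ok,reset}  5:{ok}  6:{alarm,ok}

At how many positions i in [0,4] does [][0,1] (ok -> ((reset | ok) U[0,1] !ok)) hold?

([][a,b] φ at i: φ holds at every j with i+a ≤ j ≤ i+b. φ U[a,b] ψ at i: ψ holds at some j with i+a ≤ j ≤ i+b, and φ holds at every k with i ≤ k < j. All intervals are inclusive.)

1

Evaluate at each i in [0,4]:
  i=0: ✗ (fails at j=1)
  i=1: ✗ (fails at j=1)
  i=2: ✓ (all of [2,3])
  i=3: ✗ (fails at j=4)
  i=4: ✗ (fails at j=4)
Positions where it holds: {2} → 1.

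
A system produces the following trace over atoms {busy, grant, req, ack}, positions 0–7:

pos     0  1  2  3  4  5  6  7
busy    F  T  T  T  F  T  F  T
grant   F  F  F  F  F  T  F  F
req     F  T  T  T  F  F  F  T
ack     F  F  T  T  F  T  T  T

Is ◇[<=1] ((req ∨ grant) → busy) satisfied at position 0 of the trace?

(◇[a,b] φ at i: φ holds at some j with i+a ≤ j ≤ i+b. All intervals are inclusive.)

True

Check ((req ∨ grant) → busy) at each j in [0,1]:
  j=0: true
  j=1: true
Found at j=0 → formula holds.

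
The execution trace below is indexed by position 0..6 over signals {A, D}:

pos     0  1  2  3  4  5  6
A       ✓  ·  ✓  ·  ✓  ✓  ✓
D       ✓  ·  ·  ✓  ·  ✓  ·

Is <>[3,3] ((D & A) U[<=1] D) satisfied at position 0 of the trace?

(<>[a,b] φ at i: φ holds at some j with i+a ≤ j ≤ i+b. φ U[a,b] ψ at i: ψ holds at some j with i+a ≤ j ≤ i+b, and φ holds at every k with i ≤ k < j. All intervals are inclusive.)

Check ((D & A) U[<=1] D) at each j in [3,3]:
  j=3: holds
Found at j=3 → formula holds.

True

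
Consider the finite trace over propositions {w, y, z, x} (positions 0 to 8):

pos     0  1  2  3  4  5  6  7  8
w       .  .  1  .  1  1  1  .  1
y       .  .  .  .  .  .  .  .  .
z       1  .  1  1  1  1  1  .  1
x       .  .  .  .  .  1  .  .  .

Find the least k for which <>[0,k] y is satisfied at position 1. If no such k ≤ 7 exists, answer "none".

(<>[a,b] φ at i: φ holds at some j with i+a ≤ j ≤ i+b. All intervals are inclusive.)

Scan j = 1,2,… for y:
  j=1: fails
  j=2: fails
  j=3: fails
  j=4: fails
  j=5: fails
  j=6: fails
  j=7: fails
  j=8: fails
No j in [1,8] satisfies it → none.

none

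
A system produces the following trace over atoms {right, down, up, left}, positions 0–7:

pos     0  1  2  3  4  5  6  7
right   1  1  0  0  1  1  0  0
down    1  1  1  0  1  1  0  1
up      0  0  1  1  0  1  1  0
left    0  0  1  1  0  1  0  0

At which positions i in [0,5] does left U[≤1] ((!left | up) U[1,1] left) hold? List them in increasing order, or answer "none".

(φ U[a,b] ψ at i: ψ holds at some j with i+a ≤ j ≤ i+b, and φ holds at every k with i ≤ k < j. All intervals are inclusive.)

1, 2, 3, 4

Evaluate at each i in [0,5]:
  i=0: ✗ (lhs fails at k=0 before rhs at j=1)
  i=1: ✓ (rhs at j=1)
  i=2: ✓ (rhs at j=2)
  i=3: ✓ (rhs at j=4; lhs holds on [3,3])
  i=4: ✓ (rhs at j=4)
  i=5: ✗ (no rhs in [5,6])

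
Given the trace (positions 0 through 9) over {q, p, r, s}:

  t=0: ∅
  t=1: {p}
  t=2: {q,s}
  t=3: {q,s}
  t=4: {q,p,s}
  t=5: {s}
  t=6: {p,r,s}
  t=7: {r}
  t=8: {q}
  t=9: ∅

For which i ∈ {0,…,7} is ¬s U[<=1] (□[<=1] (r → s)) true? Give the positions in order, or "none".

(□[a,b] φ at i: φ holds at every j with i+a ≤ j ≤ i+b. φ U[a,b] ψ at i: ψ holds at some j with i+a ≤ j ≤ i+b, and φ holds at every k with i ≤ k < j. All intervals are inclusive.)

Evaluate at each i in [0,7]:
  i=0: ✓ (rhs at j=0)
  i=1: ✓ (rhs at j=1)
  i=2: ✓ (rhs at j=2)
  i=3: ✓ (rhs at j=3)
  i=4: ✓ (rhs at j=4)
  i=5: ✓ (rhs at j=5)
  i=6: ✗ (no rhs in [6,7])
  i=7: ✓ (rhs at j=8; lhs holds on [7,7])

0, 1, 2, 3, 4, 5, 7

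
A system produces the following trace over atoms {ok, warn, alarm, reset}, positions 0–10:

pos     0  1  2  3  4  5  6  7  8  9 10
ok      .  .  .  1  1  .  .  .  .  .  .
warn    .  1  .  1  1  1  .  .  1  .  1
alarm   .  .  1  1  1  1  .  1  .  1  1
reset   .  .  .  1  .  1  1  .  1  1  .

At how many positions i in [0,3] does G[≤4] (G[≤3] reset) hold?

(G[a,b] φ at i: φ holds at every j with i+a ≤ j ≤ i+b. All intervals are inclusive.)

Evaluate at each i in [0,3]:
  i=0: ✗ (fails at j=0)
  i=1: ✗ (fails at j=1)
  i=2: ✗ (fails at j=2)
  i=3: ✗ (fails at j=3)
Positions where it holds: {} → 0.

0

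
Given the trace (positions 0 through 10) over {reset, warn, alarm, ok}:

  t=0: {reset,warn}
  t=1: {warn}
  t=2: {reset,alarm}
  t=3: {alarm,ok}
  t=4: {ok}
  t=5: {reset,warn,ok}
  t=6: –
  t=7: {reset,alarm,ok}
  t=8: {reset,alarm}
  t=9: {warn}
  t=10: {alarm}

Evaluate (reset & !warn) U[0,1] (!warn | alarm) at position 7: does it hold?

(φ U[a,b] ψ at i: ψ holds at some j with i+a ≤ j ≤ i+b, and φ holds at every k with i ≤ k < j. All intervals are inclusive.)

True

Need some j in [7,8] with (!warn | alarm), and (reset & !warn) at every k in [7,j-1].
  j=7: (!warn | alarm) holds; no prefix to check → satisfied.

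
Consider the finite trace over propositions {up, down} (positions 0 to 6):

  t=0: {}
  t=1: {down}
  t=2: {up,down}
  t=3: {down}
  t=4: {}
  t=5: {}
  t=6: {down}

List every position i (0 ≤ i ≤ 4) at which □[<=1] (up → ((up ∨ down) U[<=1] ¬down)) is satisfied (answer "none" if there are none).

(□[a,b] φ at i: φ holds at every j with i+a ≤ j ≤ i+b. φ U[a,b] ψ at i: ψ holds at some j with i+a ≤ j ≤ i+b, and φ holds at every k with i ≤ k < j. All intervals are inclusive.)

0, 3, 4

Evaluate at each i in [0,4]:
  i=0: ✓ (all of [0,1])
  i=1: ✗ (fails at j=2)
  i=2: ✗ (fails at j=2)
  i=3: ✓ (all of [3,4])
  i=4: ✓ (all of [4,5])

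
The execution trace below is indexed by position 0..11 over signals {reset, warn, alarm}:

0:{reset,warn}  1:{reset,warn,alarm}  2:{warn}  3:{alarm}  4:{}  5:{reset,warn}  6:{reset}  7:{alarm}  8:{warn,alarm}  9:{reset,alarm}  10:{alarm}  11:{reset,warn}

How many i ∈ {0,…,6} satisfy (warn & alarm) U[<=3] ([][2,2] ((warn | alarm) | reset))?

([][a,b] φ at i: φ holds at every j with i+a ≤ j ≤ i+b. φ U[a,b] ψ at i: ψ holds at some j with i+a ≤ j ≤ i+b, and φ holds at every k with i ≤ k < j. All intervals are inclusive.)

Evaluate at each i in [0,6]:
  i=0: ✓ (rhs at j=0)
  i=1: ✓ (rhs at j=1)
  i=2: ✗ (lhs fails at k=2 before rhs at j=3)
  i=3: ✓ (rhs at j=3)
  i=4: ✓ (rhs at j=4)
  i=5: ✓ (rhs at j=5)
  i=6: ✓ (rhs at j=6)
Positions where it holds: {0, 1, 3, 4, 5, 6} → 6.

6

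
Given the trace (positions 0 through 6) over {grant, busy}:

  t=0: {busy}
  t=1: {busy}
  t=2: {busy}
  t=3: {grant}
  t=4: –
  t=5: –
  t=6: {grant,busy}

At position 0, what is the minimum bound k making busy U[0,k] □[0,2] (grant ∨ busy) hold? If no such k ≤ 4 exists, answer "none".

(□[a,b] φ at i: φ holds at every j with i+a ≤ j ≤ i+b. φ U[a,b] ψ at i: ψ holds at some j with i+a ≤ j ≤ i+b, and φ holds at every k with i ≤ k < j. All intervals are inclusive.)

Need earliest j ≥ 0 with □[0,2] (grant ∨ busy), and busy at every k in [0,j-1].
  j=0: rhs holds (empty prefix). k = 0.

0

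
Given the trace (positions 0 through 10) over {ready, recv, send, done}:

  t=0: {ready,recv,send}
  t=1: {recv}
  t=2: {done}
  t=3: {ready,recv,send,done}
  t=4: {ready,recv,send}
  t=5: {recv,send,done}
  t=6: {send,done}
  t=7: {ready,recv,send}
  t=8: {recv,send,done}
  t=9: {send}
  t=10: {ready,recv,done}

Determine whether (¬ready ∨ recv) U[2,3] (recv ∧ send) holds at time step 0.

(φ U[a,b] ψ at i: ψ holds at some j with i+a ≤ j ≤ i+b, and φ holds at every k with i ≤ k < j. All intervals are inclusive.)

True

Need some j in [2,3] with (recv ∧ send), and (¬ready ∨ recv) at every k in [0,j-1].
  j=2: (recv ∧ send) false.
  j=3: (recv ∧ send) holds; (¬ready ∨ recv) holds at every k in [0,2] → satisfied.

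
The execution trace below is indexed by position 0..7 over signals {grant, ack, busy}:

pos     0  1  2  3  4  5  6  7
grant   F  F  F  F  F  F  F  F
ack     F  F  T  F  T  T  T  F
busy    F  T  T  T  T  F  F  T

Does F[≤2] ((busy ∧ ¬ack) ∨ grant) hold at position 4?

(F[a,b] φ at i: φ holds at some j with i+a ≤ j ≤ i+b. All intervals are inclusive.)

Check ((busy ∧ ¬ack) ∨ grant) at each j in [4,6]:
  j=4: false
  j=5: false
  j=6: false
No position in the window satisfies it → formula fails.

False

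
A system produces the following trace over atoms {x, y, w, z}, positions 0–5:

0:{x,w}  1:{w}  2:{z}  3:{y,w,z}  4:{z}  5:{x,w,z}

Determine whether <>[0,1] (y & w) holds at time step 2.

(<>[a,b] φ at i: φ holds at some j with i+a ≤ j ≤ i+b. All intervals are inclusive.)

Check (y & w) at each j in [2,3]:
  j=2: false
  j=3: true
Found at j=3 → formula holds.

True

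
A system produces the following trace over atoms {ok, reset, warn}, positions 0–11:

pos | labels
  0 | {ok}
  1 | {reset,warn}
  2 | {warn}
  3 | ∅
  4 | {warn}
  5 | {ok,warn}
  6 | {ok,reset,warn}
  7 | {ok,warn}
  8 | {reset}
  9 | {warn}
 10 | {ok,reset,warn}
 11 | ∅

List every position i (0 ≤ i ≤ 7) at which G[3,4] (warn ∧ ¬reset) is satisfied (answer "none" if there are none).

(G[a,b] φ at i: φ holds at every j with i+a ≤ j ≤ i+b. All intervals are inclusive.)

Evaluate at each i in [0,7]:
  i=0: ✗ (fails at j=3)
  i=1: ✓ (all of [4,5])
  i=2: ✗ (fails at j=6)
  i=3: ✗ (fails at j=6)
  i=4: ✗ (fails at j=8)
  i=5: ✗ (fails at j=8)
  i=6: ✗ (fails at j=10)
  i=7: ✗ (fails at j=10)

1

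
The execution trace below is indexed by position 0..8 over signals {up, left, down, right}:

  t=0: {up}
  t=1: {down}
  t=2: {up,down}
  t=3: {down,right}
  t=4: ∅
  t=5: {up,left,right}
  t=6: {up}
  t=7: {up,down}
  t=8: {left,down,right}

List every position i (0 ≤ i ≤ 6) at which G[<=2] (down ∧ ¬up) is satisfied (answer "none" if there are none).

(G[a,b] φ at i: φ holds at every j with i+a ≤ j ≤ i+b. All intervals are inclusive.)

none

Evaluate at each i in [0,6]:
  i=0: ✗ (fails at j=0)
  i=1: ✗ (fails at j=2)
  i=2: ✗ (fails at j=2)
  i=3: ✗ (fails at j=4)
  i=4: ✗ (fails at j=4)
  i=5: ✗ (fails at j=5)
  i=6: ✗ (fails at j=6)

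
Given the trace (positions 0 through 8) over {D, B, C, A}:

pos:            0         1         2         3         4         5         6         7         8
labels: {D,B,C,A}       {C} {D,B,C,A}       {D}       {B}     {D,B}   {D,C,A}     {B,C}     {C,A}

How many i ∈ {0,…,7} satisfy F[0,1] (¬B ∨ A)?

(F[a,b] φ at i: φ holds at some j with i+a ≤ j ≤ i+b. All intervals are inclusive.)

Evaluate at each i in [0,7]:
  i=0: ✓ (witness j=0)
  i=1: ✓ (witness j=1)
  i=2: ✓ (witness j=2)
  i=3: ✓ (witness j=3)
  i=4: ✗ (none in [4,5])
  i=5: ✓ (witness j=6)
  i=6: ✓ (witness j=6)
  i=7: ✓ (witness j=8)
Positions where it holds: {0, 1, 2, 3, 5, 6, 7} → 7.

7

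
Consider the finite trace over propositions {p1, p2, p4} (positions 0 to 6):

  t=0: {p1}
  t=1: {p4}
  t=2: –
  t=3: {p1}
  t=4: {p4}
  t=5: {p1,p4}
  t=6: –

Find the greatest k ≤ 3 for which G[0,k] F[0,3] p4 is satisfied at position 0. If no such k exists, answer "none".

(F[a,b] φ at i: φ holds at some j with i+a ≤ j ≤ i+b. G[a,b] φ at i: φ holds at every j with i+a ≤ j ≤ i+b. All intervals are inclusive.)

F[0,3] p4 must hold from j=0 onward; find where it first fails.
  j=0: holds
  j=1: holds
  j=2: holds
  j=3: holds
Holds through j=3; largest k = 3.

3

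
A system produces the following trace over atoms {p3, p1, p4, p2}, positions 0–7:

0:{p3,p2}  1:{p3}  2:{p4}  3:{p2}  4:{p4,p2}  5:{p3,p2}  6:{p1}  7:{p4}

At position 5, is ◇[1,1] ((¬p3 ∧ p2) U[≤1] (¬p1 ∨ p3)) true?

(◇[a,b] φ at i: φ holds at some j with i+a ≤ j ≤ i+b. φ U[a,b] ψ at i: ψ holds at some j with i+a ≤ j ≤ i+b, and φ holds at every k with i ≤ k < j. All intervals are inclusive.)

False

Check ((¬p3 ∧ p2) U[≤1] (¬p1 ∨ p3)) at each j in [6,6]:
  j=6: fails
No position in the window satisfies it → formula fails.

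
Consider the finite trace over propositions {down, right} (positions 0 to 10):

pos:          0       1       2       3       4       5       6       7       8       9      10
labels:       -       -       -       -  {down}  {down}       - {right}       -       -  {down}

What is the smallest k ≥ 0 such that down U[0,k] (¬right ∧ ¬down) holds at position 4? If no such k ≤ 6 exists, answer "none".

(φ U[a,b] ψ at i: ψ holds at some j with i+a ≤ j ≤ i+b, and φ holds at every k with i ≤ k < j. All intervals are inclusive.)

Need earliest j ≥ 4 with (¬right ∧ ¬down), and down at every k in [4,j-1].
  j=4: rhs fails.
  j=5: rhs fails.
  j=6: rhs holds; lhs holds on [4,5]. k = 2.

2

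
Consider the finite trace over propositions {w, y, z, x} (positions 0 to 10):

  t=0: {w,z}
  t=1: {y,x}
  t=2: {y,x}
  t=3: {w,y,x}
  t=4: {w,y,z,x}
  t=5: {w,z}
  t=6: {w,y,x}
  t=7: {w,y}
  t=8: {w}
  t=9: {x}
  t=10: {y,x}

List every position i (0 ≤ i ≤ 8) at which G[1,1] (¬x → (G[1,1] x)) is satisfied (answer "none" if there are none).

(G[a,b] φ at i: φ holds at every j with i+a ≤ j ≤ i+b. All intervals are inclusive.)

0, 1, 2, 3, 4, 5, 7, 8

Evaluate at each i in [0,8]:
  i=0: ✓ (all of [1,1])
  i=1: ✓ (all of [2,2])
  i=2: ✓ (all of [3,3])
  i=3: ✓ (all of [4,4])
  i=4: ✓ (all of [5,5])
  i=5: ✓ (all of [6,6])
  i=6: ✗ (fails at j=7)
  i=7: ✓ (all of [8,8])
  i=8: ✓ (all of [9,9])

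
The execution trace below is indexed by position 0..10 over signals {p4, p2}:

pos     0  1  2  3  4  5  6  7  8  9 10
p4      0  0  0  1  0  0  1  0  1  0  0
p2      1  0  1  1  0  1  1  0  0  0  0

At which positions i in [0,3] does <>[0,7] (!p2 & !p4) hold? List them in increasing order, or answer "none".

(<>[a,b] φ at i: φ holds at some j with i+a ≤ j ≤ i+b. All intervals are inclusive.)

0, 1, 2, 3

Evaluate at each i in [0,3]:
  i=0: ✓ (witness j=1)
  i=1: ✓ (witness j=1)
  i=2: ✓ (witness j=4)
  i=3: ✓ (witness j=4)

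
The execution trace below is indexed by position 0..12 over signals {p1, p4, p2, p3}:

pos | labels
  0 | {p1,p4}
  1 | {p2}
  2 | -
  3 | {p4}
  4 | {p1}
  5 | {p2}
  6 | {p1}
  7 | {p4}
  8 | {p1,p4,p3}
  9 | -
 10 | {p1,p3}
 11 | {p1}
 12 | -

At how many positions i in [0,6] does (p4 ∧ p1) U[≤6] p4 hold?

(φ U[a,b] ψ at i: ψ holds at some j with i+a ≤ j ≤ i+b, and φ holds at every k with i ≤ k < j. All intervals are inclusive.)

Evaluate at each i in [0,6]:
  i=0: ✓ (rhs at j=0)
  i=1: ✗ (lhs fails at k=1 before rhs at j=3)
  i=2: ✗ (lhs fails at k=2 before rhs at j=3)
  i=3: ✓ (rhs at j=3)
  i=4: ✗ (lhs fails at k=4 before rhs at j=7)
  i=5: ✗ (lhs fails at k=5 before rhs at j=7)
  i=6: ✗ (lhs fails at k=6 before rhs at j=7)
Positions where it holds: {0, 3} → 2.

2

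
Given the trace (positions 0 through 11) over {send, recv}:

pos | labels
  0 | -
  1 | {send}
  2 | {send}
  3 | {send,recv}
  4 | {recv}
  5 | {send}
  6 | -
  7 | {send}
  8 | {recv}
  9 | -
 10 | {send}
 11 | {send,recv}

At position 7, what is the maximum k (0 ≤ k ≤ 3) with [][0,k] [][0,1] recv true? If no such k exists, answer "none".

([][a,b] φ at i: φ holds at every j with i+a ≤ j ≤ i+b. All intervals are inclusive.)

none

[][0,1] recv must hold from j=7 onward; find where it first fails.
  j=7: fails → no k works.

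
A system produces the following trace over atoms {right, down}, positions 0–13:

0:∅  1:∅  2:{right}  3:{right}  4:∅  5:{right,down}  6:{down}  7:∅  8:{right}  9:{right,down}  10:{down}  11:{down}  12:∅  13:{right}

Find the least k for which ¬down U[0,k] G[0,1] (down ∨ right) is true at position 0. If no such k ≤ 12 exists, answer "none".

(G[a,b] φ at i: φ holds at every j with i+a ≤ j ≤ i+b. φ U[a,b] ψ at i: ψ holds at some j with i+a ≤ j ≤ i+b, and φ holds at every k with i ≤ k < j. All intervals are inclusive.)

2

Need earliest j ≥ 0 with G[0,1] (down ∨ right), and ¬down at every k in [0,j-1].
  j=0: rhs fails.
  j=1: rhs fails.
  j=2: rhs holds; lhs holds on [0,1]. k = 2.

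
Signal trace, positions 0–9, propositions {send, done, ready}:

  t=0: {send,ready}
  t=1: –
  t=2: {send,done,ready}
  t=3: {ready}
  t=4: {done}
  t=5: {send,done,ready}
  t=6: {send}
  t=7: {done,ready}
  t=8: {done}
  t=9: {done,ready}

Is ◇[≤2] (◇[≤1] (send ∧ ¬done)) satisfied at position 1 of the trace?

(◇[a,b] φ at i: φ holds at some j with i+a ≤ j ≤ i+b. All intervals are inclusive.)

Check ◇[≤1] (send ∧ ¬done) at each j in [1,3]:
  j=1: fails (none in [1,2])
  j=2: fails (none in [2,3])
  j=3: fails (none in [3,4])
No position in the window satisfies it → formula fails.

False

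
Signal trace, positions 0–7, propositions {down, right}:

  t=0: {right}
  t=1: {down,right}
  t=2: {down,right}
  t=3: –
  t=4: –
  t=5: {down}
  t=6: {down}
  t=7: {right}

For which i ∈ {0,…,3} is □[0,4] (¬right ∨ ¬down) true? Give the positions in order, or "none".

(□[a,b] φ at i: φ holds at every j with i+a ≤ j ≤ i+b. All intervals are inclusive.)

Evaluate at each i in [0,3]:
  i=0: ✗ (fails at j=1)
  i=1: ✗ (fails at j=1)
  i=2: ✗ (fails at j=2)
  i=3: ✓ (all of [3,7])

3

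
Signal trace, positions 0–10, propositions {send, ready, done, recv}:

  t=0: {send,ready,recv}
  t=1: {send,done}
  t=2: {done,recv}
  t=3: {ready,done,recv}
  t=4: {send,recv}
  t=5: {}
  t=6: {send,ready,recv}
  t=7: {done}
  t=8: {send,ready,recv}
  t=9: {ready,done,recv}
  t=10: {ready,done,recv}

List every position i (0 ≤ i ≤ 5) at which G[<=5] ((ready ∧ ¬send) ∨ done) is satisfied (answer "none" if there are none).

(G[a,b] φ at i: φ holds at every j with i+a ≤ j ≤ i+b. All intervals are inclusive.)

none

Evaluate at each i in [0,5]:
  i=0: ✗ (fails at j=0)
  i=1: ✗ (fails at j=4)
  i=2: ✗ (fails at j=4)
  i=3: ✗ (fails at j=4)
  i=4: ✗ (fails at j=4)
  i=5: ✗ (fails at j=5)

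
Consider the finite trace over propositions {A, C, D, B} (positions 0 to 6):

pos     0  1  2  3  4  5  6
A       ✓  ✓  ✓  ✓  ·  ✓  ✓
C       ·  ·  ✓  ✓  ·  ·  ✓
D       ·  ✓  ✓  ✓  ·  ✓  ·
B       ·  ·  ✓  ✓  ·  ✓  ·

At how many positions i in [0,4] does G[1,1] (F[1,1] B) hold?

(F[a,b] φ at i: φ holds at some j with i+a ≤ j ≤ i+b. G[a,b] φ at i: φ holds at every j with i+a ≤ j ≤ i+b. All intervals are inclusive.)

Evaluate at each i in [0,4]:
  i=0: ✓ (all of [1,1])
  i=1: ✓ (all of [2,2])
  i=2: ✗ (fails at j=3)
  i=3: ✓ (all of [4,4])
  i=4: ✗ (fails at j=5)
Positions where it holds: {0, 1, 3} → 3.

3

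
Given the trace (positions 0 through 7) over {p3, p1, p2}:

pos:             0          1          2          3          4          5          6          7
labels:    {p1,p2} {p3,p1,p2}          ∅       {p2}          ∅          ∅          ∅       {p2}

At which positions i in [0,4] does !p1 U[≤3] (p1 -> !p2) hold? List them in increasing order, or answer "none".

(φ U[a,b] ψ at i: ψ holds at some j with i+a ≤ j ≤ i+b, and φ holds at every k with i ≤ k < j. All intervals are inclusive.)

2, 3, 4

Evaluate at each i in [0,4]:
  i=0: ✗ (lhs fails at k=0 before rhs at j=2)
  i=1: ✗ (lhs fails at k=1 before rhs at j=2)
  i=2: ✓ (rhs at j=2)
  i=3: ✓ (rhs at j=3)
  i=4: ✓ (rhs at j=4)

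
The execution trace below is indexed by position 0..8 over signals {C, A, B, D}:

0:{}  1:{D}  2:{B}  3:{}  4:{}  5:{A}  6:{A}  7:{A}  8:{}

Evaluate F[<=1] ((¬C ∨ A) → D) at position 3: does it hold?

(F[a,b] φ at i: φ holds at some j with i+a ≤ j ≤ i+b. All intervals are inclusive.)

False

Check ((¬C ∨ A) → D) at each j in [3,4]:
  j=3: false
  j=4: false
No position in the window satisfies it → formula fails.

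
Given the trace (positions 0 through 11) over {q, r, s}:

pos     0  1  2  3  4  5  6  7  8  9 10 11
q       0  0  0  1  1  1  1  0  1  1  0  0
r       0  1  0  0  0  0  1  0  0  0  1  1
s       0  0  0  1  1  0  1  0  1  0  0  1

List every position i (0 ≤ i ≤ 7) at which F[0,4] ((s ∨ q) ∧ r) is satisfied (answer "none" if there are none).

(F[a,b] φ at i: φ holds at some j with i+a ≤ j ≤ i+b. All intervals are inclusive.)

Evaluate at each i in [0,7]:
  i=0: ✗ (none in [0,4])
  i=1: ✗ (none in [1,5])
  i=2: ✓ (witness j=6)
  i=3: ✓ (witness j=6)
  i=4: ✓ (witness j=6)
  i=5: ✓ (witness j=6)
  i=6: ✓ (witness j=6)
  i=7: ✓ (witness j=11)

2, 3, 4, 5, 6, 7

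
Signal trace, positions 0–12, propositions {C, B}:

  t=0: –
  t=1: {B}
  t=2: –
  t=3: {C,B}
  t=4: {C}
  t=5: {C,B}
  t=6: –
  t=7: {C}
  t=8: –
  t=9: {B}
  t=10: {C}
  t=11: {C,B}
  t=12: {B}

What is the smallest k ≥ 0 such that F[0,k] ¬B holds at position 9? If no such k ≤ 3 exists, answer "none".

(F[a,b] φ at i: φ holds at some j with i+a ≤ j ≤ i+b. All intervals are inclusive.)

1

Scan j = 9,10,… for ¬B:
  j=9: fails
  j=10: holds
First hit at j=10, so smallest k = 10-9 = 1.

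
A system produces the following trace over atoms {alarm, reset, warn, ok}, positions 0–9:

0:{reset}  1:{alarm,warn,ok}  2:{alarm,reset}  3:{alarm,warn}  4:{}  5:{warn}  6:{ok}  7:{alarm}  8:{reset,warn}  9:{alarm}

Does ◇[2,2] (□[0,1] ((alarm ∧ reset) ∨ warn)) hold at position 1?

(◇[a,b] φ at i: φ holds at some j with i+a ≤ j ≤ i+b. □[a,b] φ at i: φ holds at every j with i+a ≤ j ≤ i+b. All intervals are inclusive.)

False

Check □[0,1] ((alarm ∧ reset) ∨ warn) at each j in [3,3]:
  j=3: fails at 4
No position in the window satisfies it → formula fails.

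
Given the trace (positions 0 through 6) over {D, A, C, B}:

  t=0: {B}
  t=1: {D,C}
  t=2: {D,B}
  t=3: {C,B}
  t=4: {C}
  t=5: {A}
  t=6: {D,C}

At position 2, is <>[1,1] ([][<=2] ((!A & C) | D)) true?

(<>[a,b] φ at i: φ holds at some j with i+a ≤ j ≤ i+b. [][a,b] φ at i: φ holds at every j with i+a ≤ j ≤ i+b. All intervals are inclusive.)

False

Check [][<=2] ((!A & C) | D) at each j in [3,3]:
  j=3: fails at 5
No position in the window satisfies it → formula fails.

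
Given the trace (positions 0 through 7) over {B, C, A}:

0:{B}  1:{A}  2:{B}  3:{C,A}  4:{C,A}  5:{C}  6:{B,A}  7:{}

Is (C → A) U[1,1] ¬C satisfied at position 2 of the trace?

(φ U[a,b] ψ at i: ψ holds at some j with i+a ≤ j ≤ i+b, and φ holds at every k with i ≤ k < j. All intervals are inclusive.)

No

Need some j in [3,3] with ¬C, and (C → A) at every k in [2,j-1].
  j=3: ¬C false.
No j in the window works → until fails.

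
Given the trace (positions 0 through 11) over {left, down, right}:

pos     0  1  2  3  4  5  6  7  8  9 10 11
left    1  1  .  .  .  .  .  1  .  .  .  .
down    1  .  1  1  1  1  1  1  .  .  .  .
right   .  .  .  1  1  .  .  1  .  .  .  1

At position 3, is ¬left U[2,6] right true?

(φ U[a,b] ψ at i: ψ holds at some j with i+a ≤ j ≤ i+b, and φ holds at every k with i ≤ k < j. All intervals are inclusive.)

Need some j in [5,9] with right, and ¬left at every k in [3,j-1].
  j=5: right false.
  j=6: right false.
  j=7: right holds; ¬left holds at every k in [3,6] → satisfied.

True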